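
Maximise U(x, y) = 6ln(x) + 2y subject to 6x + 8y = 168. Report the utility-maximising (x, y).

x* = 4, y* = 18

MU_x = 6/x, MU_y = 2.
MRS = 6/x ÷ 2.
Tangency: set MRS = p_x/p_y = 6/8 = 0.75.
MRS depends only on x: 3/x = 0.75 ⇒ x* = 3/0.75 = 4.
From the budget, 8·y = 168 − 6·4 = 144, so y* = 18.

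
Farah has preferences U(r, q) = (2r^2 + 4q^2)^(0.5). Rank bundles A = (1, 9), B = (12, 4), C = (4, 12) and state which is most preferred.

Evaluate utility at each bundle:
U(A) = 18.055.
U(B) = 18.762.
U(C) = 24.658.
Highest utility is C, so C ≻ B ≻ A.

Bundle C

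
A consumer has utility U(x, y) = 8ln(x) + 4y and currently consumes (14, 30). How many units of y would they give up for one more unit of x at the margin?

MRS = 1/7

MU_x = 8/x, MU_y = 4.
MRS = 8/x ÷ 4.
At (14, 30): MRS = 1/7.
The indifference curve has slope −1/7 at this bundle.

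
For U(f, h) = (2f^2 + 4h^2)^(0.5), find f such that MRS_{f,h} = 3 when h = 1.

For CES with ρ = 2, MRS = (2/4)·(h/f)^(-1).
Setting (2/4)·(1/f)^(-1) = 3 gives (1/f)^(-1) = 6, so 1/f = 1/6 and f = 6.

f = 6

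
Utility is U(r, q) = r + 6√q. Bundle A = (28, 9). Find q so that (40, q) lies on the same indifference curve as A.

U(28, 9) = 46.
Set U(40, q) = 46 and solve.
With r = 40: 6√q = 46 − 40 = 6, so √q = 1 and q = 1.
Check: U(40, 1) = 46.

q = 1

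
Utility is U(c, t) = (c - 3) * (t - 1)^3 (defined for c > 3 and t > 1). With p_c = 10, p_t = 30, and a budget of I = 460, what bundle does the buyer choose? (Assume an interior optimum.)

c* = 13, t* = 11

MU_c = (t−1)^3, MU_t = 3·(c−3)·(t−1)^2.
MRS = (1/3)·(t−1)/(c−3).
Tangency: set MRS = p_c/p_t = 10/30 = 1/3.
So (1/3)·(t − 1)/(c − 3) = 1/3, i.e. (t − 1) = (c − 3).
Rewrite the budget in excess-of-subsistence terms: 10·(c − 3) + 30·(t − 1) = 460 − 10·3 − 30·1 = 400.
Substituting, 40·(c − 3) = 400, so c − 3 = 10 and c* = 13.
Then t − 1 = 10, so t* = 11.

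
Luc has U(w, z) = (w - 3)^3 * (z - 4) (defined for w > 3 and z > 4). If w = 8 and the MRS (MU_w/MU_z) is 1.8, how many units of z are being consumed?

z = 7

MU_w = 3·(w−3)^2·(z−4), MU_z = (w−3)^3.
MRS = (3/1)·(z−4)/(w−3).
Substitute w = 8: MRS = (z − 4)/(5/3). Setting this equal to 1.8 gives z − 4 = 1.8·(5/3) = 3, so z = 7.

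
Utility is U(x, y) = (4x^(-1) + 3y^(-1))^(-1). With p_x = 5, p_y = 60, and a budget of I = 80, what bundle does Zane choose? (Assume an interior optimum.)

For CES with ρ = -1, MRS = (4/3)·(y/x)^2.
Tangency: set MRS = p_x/p_y = 5/60 = 1/12.
So (y/x)^2 = 1/16; taking the square root, y/x = 0.25, i.e. y = 0.25·x.
Substitute into the budget 5·x + 60·y = 80: 20·x = 80, so x* = 4 and y* = 0.25·4 = 1.

x* = 4, y* = 1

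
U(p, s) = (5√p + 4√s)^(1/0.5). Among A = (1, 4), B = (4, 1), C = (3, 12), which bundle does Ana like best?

Evaluate utility at each bundle:
U(A) = 169.000.
U(B) = 196.000.
U(C) = 507.000.
Highest utility is C, so C ≻ B ≻ A.

Bundle C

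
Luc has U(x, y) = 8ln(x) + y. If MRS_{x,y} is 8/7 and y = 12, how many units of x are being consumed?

MU_x = 8/x, MU_y = 1.
MRS = 8/x ÷ 1.
MRS depends only on x: 8/x = 8/7 ⇒ x = 8/(8/7) = 7.

x = 7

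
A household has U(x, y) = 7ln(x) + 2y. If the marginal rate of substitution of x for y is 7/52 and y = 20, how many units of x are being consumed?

x = 26

MU_x = 7/x, MU_y = 2.
MRS = 7/x ÷ 2.
MRS depends only on x: 3.5/x = 7/52 ⇒ x = 3.5/(7/52) = 26.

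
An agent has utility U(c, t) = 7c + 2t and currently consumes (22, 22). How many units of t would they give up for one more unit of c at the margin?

MU_c = 7, MU_t = 2, so MRS = 7/2 = 3.5 at every bundle.
At (22, 22): MRS = 3.5.
That is, one extra unit of c is worth 3.5 units of t at the margin.

MRS = 3.5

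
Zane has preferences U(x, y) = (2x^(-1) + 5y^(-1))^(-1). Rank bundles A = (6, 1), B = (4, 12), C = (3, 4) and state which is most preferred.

Bundle B

Evaluate utility at each bundle:
U(A) = 0.188.
U(B) = 1.091.
U(C) = 0.522.
Highest utility is B, so B ≻ C ≻ A.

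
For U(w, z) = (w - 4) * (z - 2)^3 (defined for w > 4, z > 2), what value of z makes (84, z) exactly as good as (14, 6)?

z = 4

U(14, 6) = 640.
Set U(84, z) = 640 and solve.
With w = 84: (84 − 4) = 80, so (z − 2)^3 = 640/80 = 8.
Taking the cube root (with z > 2): z − 2 = 2, so z = 4.
Check: U(84, 4) = 640.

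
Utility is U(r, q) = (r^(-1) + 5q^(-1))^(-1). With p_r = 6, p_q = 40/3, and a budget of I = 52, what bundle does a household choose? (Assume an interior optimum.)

For CES with ρ = -1, MRS = (1/5)·(q/r)^2.
Tangency: set MRS = p_r/p_q = 6/(40/3) = 0.45.
So (q/r)^2 = 2.25; taking the square root, q/r = 1.5, i.e. q = 1.5·r.
Substitute into the budget 6·r + (40/3)·q = 52: 26·r = 52, so r* = 2 and q* = 1.5·2 = 3.

r* = 2, q* = 3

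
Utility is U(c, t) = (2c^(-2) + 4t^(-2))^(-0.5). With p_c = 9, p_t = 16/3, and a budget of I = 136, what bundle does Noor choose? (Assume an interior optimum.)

c* = 8, t* = 12

For CES with ρ = -2, MRS = (2/4)·(t/c)^3.
Tangency: set MRS = p_c/p_t = 9/(16/3) = 27/16.
So (t/c)^3 = 3.375; taking the cube root, t/c = 1.5, i.e. t = 1.5·c.
Substitute into the budget 9·c + (16/3)·t = 136: 17·c = 136, so c* = 8 and t* = 1.5·8 = 12.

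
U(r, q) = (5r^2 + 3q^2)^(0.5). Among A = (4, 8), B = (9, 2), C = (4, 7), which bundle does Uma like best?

Evaluate utility at each bundle:
U(A) = 16.492.
U(B) = 20.421.
U(C) = 15.067.
Highest utility is B, so B ≻ A ≻ C.

Bundle B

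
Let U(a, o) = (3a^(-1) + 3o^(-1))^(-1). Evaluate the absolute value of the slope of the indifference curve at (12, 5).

For CES with ρ = -1, MRS = (o/a)^2.
At (12, 5): MRS = 25/144.
The indifference curve has slope −25/144 at this bundle.

MRS = 25/144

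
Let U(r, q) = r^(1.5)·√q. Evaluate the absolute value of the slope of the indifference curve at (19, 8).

MRS = 24/19

MU_r = 1.5·√r·√q and MU_q = 0.5·r^(1.5)·q^(-0.5).
MRS = MU_r/MU_q = (3)·q/r.
At (19, 8): MRS = 24/19.
That is, one extra unit of r is worth 24/19 units of q at the margin.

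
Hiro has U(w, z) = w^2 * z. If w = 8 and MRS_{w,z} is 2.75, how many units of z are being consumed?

MU_w = 2·w·z and MU_z = w^2.
MRS = MU_w/MU_z = (2/1)·z/w.
Substitute w = 8: MRS = z/4. Setting z/4 = 2.75 gives z = 2.75·4 = 11.

z = 11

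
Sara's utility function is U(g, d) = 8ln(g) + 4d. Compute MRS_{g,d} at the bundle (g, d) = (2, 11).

MRS = 1

MU_g = 8/g, MU_d = 4.
MRS = 8/g ÷ 4.
At (2, 11): MRS = 1.
That is, one extra unit of g is worth 1 units of d at the margin.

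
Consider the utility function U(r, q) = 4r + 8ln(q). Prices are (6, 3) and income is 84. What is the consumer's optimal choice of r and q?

r* = 12, q* = 4

MU_r = 4, MU_q = 8/q.
MRS = 4 ÷ (8/q).
Tangency: set MRS = p_r/p_q = 6/3 = 2.
MRS depends only on q: 0.5·q = 2 ⇒ q* = 2/0.5 = 4.
From the budget, 6·r = 84 − 3·4 = 72, so r* = 12.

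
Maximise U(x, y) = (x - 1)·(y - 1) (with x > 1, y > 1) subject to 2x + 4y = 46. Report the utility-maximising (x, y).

MU_x = (y−1), MU_y = (x−1).
MRS = (y−1)/(x−1).
Tangency: set MRS = p_x/p_y = 2/4 = 0.5.
So (y − 1)/(x − 1) = 0.5, i.e. (y − 1) = 0.5·(x − 1).
Rewrite the budget in excess-of-subsistence terms: 2·(x − 1) + 4·(y − 1) = 46 − 2·1 − 4·1 = 40.
Substituting, 4·(x − 1) = 40, so x − 1 = 10 and x* = 11.
Then y − 1 = 0.5·10 = 5, so y* = 6.

x* = 11, y* = 6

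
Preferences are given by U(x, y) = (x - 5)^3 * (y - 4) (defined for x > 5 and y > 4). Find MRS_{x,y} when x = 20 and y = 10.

MU_x = 3·(x−5)^2·(y−4), MU_y = (x−5)^3.
MRS = (3/1)·(y−4)/(x−5).
At (20, 10): MRS = 1.2.
So at (20, 10) the consumer would give up 1.2 units of y for one more unit of x.

MRS = 1.2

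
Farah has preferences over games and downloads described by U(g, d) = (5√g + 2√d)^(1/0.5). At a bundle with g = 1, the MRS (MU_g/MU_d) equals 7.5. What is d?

d = 9

For CES with ρ = 0.5, MRS = (5/2)·√(d/g).
Setting (5/2)·√(d/1) = 7.5 gives √(d/1) = 3, so d/1 = 9 and d = 9.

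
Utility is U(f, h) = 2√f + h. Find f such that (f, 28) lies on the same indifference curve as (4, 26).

U(4, 26) = 30.
Set U(f, 28) = 30 and solve.
With h = 28: 2√f = 30 − 28 = 2, so √f = 1 and f = 1.
Check: U(1, 28) = 30.

f = 1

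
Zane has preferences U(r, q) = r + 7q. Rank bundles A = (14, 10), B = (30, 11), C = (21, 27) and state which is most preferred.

Evaluate utility at each bundle:
U(A) = 84.
U(B) = 107.
U(C) = 210.
Highest utility is C, so C ≻ B ≻ A.

Bundle C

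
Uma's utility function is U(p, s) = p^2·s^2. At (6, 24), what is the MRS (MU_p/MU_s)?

MU_p = 2·p·s^2 and MU_s = 2·p^2·s.
MRS = MU_p/MU_s = s/p.
At (6, 24): MRS = 4.
So at (6, 24) the consumer would give up 4 units of s for one more unit of p.

MRS = 4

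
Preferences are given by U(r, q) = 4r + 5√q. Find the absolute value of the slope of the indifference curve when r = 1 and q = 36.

MU_r = 4, MU_q = 5/(2√q).
MRS = 4 ÷ (5/(2√q)).
At (1, 36): MRS = 9.6.
That is, one extra unit of r is worth 9.6 units of q at the margin.

MRS = 9.6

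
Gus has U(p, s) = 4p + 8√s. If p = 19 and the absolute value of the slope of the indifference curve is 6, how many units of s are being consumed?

MU_p = 4, MU_s = 8/(2√s).
MRS = 4 ÷ (8/(2√s)).
MRS depends only on s: √s = 6 ⇒ √s = 6 ⇒ s = 36.

s = 36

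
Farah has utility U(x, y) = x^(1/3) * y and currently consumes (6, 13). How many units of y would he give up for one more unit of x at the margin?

MU_x = 1/3·x^(-2/3)·y and MU_y = x^(1/3).
MRS = MU_x/MU_y = (1/3)·y/x.
At (6, 13): MRS = 13/18.
So at (6, 13) the consumer would give up 13/18 units of y for one more unit of x.

MRS = 13/18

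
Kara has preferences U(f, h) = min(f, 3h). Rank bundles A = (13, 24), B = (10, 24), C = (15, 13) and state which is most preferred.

Bundle C

Evaluate utility at each bundle:
U(A) = 13.
U(B) = 10.
U(C) = 15.
Highest utility is C, so C ≻ A ≻ B.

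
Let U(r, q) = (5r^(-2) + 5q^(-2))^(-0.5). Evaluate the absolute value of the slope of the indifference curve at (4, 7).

MRS = 343/64

For CES with ρ = -2, MRS = (q/r)^3.
At (4, 7): MRS = 343/64.
So at (4, 7) the consumer would give up 343/64 units of q for one more unit of r.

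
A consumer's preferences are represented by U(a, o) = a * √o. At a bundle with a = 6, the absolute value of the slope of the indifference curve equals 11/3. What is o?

MU_a = √o and MU_o = 0.5·a·o^(-0.5).
MRS = MU_a/MU_o = (2)·o/a.
Substitute a = 6: MRS = o/3. Setting o/3 = 11/3 gives o = (11/3)·3 = 11.

o = 11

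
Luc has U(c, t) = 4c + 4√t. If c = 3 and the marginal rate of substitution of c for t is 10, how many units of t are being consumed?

MU_c = 4, MU_t = 4/(2√t).
MRS = 4 ÷ (4/(2√t)).
MRS depends only on t: 2·√t = 10 ⇒ √t = 10/2 = 5 ⇒ t = 25.

t = 25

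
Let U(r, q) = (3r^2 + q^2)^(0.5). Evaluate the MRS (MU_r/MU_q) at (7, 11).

MRS = 21/11

For CES with ρ = 2, MRS = (3/1)·(q/r)^(-1).
At (7, 11): MRS = 21/11.
That is, one extra unit of r is worth 21/11 units of q at the margin.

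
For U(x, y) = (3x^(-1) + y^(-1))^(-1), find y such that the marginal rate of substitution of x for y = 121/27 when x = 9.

y = 11

For CES with ρ = -1, MRS = (3/1)·(y/x)^2.
Setting (3/1)·(y/9)^2 = 121/27 gives (y/9)^2 = 121/81, so y/9 = 11/9 and y = 11.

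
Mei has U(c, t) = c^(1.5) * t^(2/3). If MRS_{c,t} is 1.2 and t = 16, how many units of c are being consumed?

c = 30

MU_c = 1.5·√c·t^(2/3) and MU_t = 2/3·c^(1.5)·t^(-1/3).
MRS = MU_c/MU_t = (2.25)·t/c.
Substitute t = 16: MRS = 36/c. Setting 36/c = 1.2 gives c = 36/1.2 = 30.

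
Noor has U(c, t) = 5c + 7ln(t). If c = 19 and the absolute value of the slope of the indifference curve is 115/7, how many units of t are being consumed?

t = 23

MU_c = 5, MU_t = 7/t.
MRS = 5 ÷ (7/t).
MRS depends only on t: (5/7)·t = 115/7 ⇒ t = (115/7)/(5/7) = 23.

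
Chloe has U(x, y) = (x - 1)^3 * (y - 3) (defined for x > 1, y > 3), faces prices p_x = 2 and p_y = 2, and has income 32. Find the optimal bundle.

MU_x = 3·(x−1)^2·(y−3), MU_y = (x−1)^3.
MRS = (3/1)·(y−3)/(x−1).
Tangency: set MRS = p_x/p_y = 2/2 = 1.
So (3/1)·(y − 3)/(x − 1) = 1, i.e. (y − 3) = (1/3)·(x − 1).
Rewrite the budget in excess-of-subsistence terms: 2·(x − 1) + 2·(y − 3) = 32 − 2·1 − 2·3 = 24.
Substituting, (8/3)·(x − 1) = 24, so x − 1 = 9 and x* = 10.
Then y − 3 = (1/3)·9 = 3, so y* = 6.

x* = 10, y* = 6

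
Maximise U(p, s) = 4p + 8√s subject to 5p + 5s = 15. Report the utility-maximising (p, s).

p* = 2, s* = 1

MU_p = 4, MU_s = 8/(2√s).
MRS = 4 ÷ (8/(2√s)).
Tangency: set MRS = p_p/p_s = 5/5 = 1.
MRS depends only on s: √s = 1 ⇒ √s = 1 ⇒ s* = 1.
From the budget, 5·p = 15 − 5·1 = 10, so p* = 2.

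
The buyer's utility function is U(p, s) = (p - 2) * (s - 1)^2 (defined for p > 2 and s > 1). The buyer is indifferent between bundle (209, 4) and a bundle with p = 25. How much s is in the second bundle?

U(209, 4) = 1863.
Set U(25, s) = 1863 and solve.
With p = 25: (25 − 2) = 23, so (s − 1)^2 = 1863/23 = 81.
Taking the square root (with s > 1): s − 1 = 9, so s = 10.
Check: U(25, 10) = 1863.

s = 10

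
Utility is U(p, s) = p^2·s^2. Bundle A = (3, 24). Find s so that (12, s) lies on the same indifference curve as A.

s = 6

U(3, 24) = 5184.
Set U(12, s) = 5184 and solve.
With p = 12: 12^2 = 144, so s^2 = 5184/144 = 36; taking the square root, s = 6.
Check: U(12, 6) = 5184.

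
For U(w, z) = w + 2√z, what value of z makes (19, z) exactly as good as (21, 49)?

U(21, 49) = 35.
Set U(19, z) = 35 and solve.
With w = 19: 2√z = 35 − 19 = 16, so √z = 8 and z = 64.
Check: U(19, 64) = 35.

z = 64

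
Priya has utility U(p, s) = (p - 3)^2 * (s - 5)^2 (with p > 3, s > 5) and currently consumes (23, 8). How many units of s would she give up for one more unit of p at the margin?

MRS = 0.15

MU_p = 2·(p−3)·(s−5)^2, MU_s = 2·(p−3)^2·(s−5).
MRS = (s−5)/(p−3).
At (23, 8): MRS = 0.15.
So at (23, 8) the consumer would give up 0.15 units of s for one more unit of p.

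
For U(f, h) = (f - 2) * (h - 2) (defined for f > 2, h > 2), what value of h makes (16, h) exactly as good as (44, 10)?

h = 26

U(44, 10) = 336.
Set U(16, h) = 336 and solve.
With f = 16: (16 − 2) = 14, so (h − 2) = 336/14 = 24.
So h = 2 + 24 = 26.
Check: U(16, 26) = 336.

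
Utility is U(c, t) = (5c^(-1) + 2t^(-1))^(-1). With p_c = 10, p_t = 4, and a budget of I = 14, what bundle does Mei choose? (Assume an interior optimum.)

c* = 1, t* = 1

For CES with ρ = -1, MRS = (5/2)·(t/c)^2.
Tangency: set MRS = p_c/p_t = 10/4 = 2.5.
So (t/c)^2 = 1; taking the square root, t/c = 1, i.e. t = c.
Substitute into the budget 10·c + 4·t = 14: 14·c = 14, so c* = 1 and t* = 1.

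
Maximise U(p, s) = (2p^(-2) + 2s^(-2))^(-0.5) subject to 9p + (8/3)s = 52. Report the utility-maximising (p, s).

For CES with ρ = -2, MRS = (s/p)^3.
Tangency: set MRS = p_p/p_s = 9/(8/3) = 3.375.
So (s/p)^3 = 3.375; taking the cube root, s/p = 1.5, i.e. s = 1.5·p.
Substitute into the budget 9·p + (8/3)·s = 52: 13·p = 52, so p* = 4 and s* = 1.5·4 = 6.

p* = 4, s* = 6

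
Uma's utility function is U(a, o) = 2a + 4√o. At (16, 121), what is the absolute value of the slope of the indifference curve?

MU_a = 2, MU_o = 4/(2√o).
MRS = 2 ÷ (4/(2√o)).
At (16, 121): MRS = 11.
The indifference curve has slope −11 at this bundle.

MRS = 11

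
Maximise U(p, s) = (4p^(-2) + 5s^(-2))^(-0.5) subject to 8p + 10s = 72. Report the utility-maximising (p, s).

p* = 4, s* = 4

For CES with ρ = -2, MRS = (4/5)·(s/p)^3.
Tangency: set MRS = p_p/p_s = 8/10 = 0.8.
So (s/p)^3 = 1; taking the cube root, s/p = 1, i.e. s = p.
Substitute into the budget 8·p + 10·s = 72: 18·p = 72, so p* = 4 and s* = 4.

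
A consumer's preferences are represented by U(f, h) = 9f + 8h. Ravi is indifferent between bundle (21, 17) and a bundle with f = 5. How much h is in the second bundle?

h = 35

U(21, 17) = 325.
Set U(5, h) = 325 and solve.
9·5 + 8h = 325 ⇒ 8h = 280 ⇒ h = 35.
Check: U(5, 35) = 325.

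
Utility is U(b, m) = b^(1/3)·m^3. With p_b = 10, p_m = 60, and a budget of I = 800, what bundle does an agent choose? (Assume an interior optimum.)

b* = 8, m* = 12

MU_b = 1/3·b^(-2/3)·m^3 and MU_m = 3·b^(1/3)·m^2.
MRS = MU_b/MU_m = (1/9)·m/b.
Tangency: set MRS = p_b/p_m = 10/60 = 1/6.
So (1/9)·m/b = 1/6, i.e. m = 1.5·b.
Substitute into the budget 10·b + 60·m = 800: 100·b = 800, so b* = 8.
Then m* = 1.5·8 = 12.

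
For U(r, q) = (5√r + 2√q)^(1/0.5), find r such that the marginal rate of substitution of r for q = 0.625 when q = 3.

r = 48

For CES with ρ = 0.5, MRS = (5/2)·√(q/r).
Setting (5/2)·√(3/r) = 0.625 gives √(3/r) = 0.25, so 3/r = 1/16 and r = 48.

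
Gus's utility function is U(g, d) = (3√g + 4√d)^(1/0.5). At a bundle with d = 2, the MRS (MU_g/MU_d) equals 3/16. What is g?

For CES with ρ = 0.5, MRS = (3/4)·√(d/g).
Setting (3/4)·√(2/g) = 3/16 gives √(2/g) = 0.25, so 2/g = 1/16 and g = 32.

g = 32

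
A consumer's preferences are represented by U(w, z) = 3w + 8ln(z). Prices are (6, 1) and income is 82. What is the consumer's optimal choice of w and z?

w* = 11, z* = 16

MU_w = 3, MU_z = 8/z.
MRS = 3 ÷ (8/z).
Tangency: set MRS = p_w/p_z = 6/1 = 6.
MRS depends only on z: 0.375·z = 6 ⇒ z* = 6/0.375 = 16.
From the budget, 6·w = 82 − 1·16 = 66, so w* = 11.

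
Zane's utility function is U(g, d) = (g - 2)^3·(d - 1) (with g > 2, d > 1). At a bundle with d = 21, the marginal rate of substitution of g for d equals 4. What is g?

g = 17

MU_g = 3·(g−2)^2·(d−1), MU_d = (g−2)^3.
MRS = (3/1)·(d−1)/(g−2).
Substitute d = 21: MRS = 60/(g − 2). Setting this equal to 4 gives g − 2 = 60/4 = 15, so g = 17.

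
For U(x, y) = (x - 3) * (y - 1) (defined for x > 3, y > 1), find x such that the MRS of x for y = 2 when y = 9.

MU_x = (y−1), MU_y = (x−3).
MRS = (y−1)/(x−3).
Substitute y = 9: MRS = 8/(x − 3). Setting this equal to 2 gives x − 3 = 8/2 = 4, so x = 7.

x = 7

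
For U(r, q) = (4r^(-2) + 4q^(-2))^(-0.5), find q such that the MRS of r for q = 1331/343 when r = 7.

For CES with ρ = -2, MRS = (q/r)^3.
Setting (q/7)^3 = 1331/343 gives q/7 = 11/7 and q = 11.

q = 11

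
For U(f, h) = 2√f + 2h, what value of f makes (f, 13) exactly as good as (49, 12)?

f = 36

U(49, 12) = 38.
Set U(f, 13) = 38 and solve.
With h = 13: 2√f = 38 − 2·13 = 12, so √f = 6 and f = 36.
Check: U(36, 13) = 38.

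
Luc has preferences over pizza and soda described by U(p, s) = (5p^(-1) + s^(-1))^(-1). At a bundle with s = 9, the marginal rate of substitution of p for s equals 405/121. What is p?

p = 11

For CES with ρ = -1, MRS = (5/1)·(s/p)^2.
Setting (5/1)·(9/p)^2 = 405/121 gives (9/p)^2 = 81/121, so 9/p = 9/11 and p = 11.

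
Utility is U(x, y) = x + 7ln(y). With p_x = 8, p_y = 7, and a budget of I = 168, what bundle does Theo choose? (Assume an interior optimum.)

MU_x = 1, MU_y = 7/y.
MRS = 1 ÷ (7/y).
Tangency: set MRS = p_x/p_y = 8/7.
MRS depends only on y: (1/7)·y = 8/7 ⇒ y* = (8/7)/(1/7) = 8.
From the budget, 8·x = 168 − 7·8 = 112, so x* = 14.

x* = 14, y* = 8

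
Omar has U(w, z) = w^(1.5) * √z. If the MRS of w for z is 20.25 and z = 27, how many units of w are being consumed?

MU_w = 1.5·√w·√z and MU_z = 0.5·w^(1.5)·z^(-0.5).
MRS = MU_w/MU_z = (3)·z/w.
Substitute z = 27: MRS = 81/w. Setting 81/w = 20.25 gives w = 81/20.25 = 4.

w = 4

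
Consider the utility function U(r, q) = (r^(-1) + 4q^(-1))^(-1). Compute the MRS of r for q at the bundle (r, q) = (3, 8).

For CES with ρ = -1, MRS = (1/4)·(q/r)^2.
At (3, 8): MRS = 16/9.
So at (3, 8) the consumer would give up 16/9 units of q for one more unit of r.

MRS = 16/9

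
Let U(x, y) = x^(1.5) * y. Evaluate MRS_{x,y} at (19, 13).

MU_x = 1.5·√x·y and MU_y = x^(1.5).
MRS = MU_x/MU_y = (1.5)·y/x.
At (19, 13): MRS = 39/38.
The indifference curve has slope −39/38 at this bundle.

MRS = 39/38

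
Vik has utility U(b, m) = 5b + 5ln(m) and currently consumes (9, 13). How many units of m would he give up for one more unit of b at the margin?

MU_b = 5, MU_m = 5/m.
MRS = 5 ÷ (5/m).
At (9, 13): MRS = 13.
The indifference curve has slope −13 at this bundle.

MRS = 13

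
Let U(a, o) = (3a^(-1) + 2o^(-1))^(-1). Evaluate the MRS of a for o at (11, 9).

For CES with ρ = -1, MRS = (3/2)·(o/a)^2.
At (11, 9): MRS = 243/242.
That is, one extra unit of a is worth 243/242 units of o at the margin.

MRS = 243/242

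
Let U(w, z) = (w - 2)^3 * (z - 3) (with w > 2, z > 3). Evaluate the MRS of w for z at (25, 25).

MRS = 66/23

MU_w = 3·(w−2)^2·(z−3), MU_z = (w−2)^3.
MRS = (3/1)·(z−3)/(w−2).
At (25, 25): MRS = 66/23.
The indifference curve has slope −66/23 at this bundle.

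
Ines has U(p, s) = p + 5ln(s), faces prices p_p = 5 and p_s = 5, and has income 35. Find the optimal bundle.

p* = 2, s* = 5

MU_p = 1, MU_s = 5/s.
MRS = 1 ÷ (5/s).
Tangency: set MRS = p_p/p_s = 5/5 = 1.
MRS depends only on s: 0.2·s = 1 ⇒ s* = 1/0.2 = 5.
From the budget, 5·p = 35 − 5·5 = 10, so p* = 2.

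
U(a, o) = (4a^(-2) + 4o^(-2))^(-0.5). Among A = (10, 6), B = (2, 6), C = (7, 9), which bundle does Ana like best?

Evaluate utility at each bundle:
U(A) = 2.572.
U(B) = 0.949.
U(C) = 2.763.
Highest utility is C, so C ≻ A ≻ B.

Bundle C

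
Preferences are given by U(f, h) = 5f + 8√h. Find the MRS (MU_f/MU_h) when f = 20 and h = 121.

MRS = 13.75

MU_f = 5, MU_h = 8/(2√h).
MRS = 5 ÷ (8/(2√h)).
At (20, 121): MRS = 13.75.
That is, one extra unit of f is worth 13.75 units of h at the margin.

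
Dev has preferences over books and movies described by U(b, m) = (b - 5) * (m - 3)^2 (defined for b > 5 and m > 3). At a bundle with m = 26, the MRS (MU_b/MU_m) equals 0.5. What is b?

MU_b = (m−3)^2, MU_m = 2·(b−5)·(m−3).
MRS = (1/2)·(m−3)/(b−5).
Substitute m = 26: MRS = 11.5/(b − 5). Setting this equal to 0.5 gives b − 5 = 11.5/0.5 = 23, so b = 28.

b = 28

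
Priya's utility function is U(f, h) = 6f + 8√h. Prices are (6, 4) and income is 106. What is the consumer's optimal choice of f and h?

MU_f = 6, MU_h = 8/(2√h).
MRS = 6 ÷ (8/(2√h)).
Tangency: set MRS = p_f/p_h = 6/4 = 1.5.
MRS depends only on h: 1.5·√h = 1.5 ⇒ √h = 1.5/1.5 = 1 ⇒ h* = 1.
From the budget, 6·f = 106 − 4·1 = 102, so f* = 17.

f* = 17, h* = 1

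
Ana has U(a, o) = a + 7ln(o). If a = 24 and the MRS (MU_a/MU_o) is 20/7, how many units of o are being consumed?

MU_a = 1, MU_o = 7/o.
MRS = 1 ÷ (7/o).
MRS depends only on o: (1/7)·o = 20/7 ⇒ o = (20/7)/(1/7) = 20.

o = 20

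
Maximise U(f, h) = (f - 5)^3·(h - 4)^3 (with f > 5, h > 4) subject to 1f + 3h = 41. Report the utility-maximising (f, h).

f* = 17, h* = 8

MU_f = 3·(f−5)^2·(h−4)^3, MU_h = 3·(f−5)^3·(h−4)^2.
MRS = (h−4)/(f−5).
Tangency: set MRS = p_f/p_h = 1/3.
So (h − 4)/(f − 5) = 1/3, i.e. (h − 4) = (1/3)·(f − 5).
Rewrite the budget in excess-of-subsistence terms: 1·(f − 5) + 3·(h − 4) = 41 − 1·5 − 3·4 = 24.
Substituting, 2·(f − 5) = 24, so f − 5 = 12 and f* = 17.
Then h − 4 = (1/3)·12 = 4, so h* = 8.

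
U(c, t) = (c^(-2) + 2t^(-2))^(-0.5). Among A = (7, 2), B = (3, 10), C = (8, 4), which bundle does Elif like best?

Bundle B

Evaluate utility at each bundle:
U(A) = 1.386.
U(B) = 2.762.
U(C) = 2.667.
Highest utility is B, so B ≻ C ≻ A.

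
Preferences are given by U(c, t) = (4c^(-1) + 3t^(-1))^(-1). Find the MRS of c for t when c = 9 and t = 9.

MRS = 4/3

For CES with ρ = -1, MRS = (4/3)·(t/c)^2.
At (9, 9): MRS = 4/3.
So at (9, 9) the consumer would give up 4/3 units of t for one more unit of c.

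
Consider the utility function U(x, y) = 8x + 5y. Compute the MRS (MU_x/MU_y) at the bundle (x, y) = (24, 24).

MU_x = 8, MU_y = 5, so MRS = 8/5 = 1.6 at every bundle.
At (24, 24): MRS = 1.6.
The indifference curve has slope −1.6 at this bundle.

MRS = 1.6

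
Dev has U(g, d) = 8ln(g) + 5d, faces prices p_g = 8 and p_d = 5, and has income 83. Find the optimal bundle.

MU_g = 8/g, MU_d = 5.
MRS = 8/g ÷ 5.
Tangency: set MRS = p_g/p_d = 8/5 = 1.6.
MRS depends only on g: 1.6/g = 1.6 ⇒ g* = 1.6/1.6 = 1.
From the budget, 5·d = 83 − 8·1 = 75, so d* = 15.

g* = 1, d* = 15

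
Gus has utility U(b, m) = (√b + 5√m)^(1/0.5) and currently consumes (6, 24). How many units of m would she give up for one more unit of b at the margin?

For CES with ρ = 0.5, MRS = (1/5)·√(m/b).
At (6, 24): MRS = 0.4.
That is, one extra unit of b is worth 0.4 units of m at the margin.

MRS = 0.4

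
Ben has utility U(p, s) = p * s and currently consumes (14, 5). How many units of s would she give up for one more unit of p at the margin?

MRS = 5/14

MU_p = s and MU_s = p.
MRS = MU_p/MU_s = s/p.
At (14, 5): MRS = 5/14.
That is, one extra unit of p is worth 5/14 units of s at the margin.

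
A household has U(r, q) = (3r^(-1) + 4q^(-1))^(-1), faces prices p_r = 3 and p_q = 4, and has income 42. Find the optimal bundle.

For CES with ρ = -1, MRS = (3/4)·(q/r)^2.
Tangency: set MRS = p_r/p_q = 3/4 = 0.75.
So (q/r)^2 = 1; taking the square root, q/r = 1, i.e. q = r.
Substitute into the budget 3·r + 4·q = 42: 7·r = 42, so r* = 6 and q* = 6.

r* = 6, q* = 6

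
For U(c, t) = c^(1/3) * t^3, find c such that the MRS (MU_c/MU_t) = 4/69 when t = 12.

c = 23

MU_c = 1/3·c^(-2/3)·t^3 and MU_t = 3·c^(1/3)·t^2.
MRS = MU_c/MU_t = (1/9)·t/c.
Substitute t = 12: MRS = (4/3)/c. Setting (4/3)/c = 4/69 gives c = (4/3)/(4/69) = 23.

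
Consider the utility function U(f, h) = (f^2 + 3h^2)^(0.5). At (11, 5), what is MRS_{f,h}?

MRS = 11/15

For CES with ρ = 2, MRS = (1/3)·(h/f)^(-1).
At (11, 5): MRS = 11/15.
So at (11, 5) the consumer would give up 11/15 units of h for one more unit of f.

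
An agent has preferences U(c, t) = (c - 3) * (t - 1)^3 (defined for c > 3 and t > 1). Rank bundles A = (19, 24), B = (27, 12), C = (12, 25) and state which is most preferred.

Bundle A

Evaluate utility at each bundle:
U(A) = 194672.
U(B) = 31944.
U(C) = 124416.
Highest utility is A, so A ≻ C ≻ B.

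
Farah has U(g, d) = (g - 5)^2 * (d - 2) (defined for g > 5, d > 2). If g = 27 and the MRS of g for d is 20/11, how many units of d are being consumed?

d = 22

MU_g = 2·(g−5)·(d−2), MU_d = (g−5)^2.
MRS = (2/1)·(d−2)/(g−5).
Substitute g = 27: MRS = (d − 2)/11. Setting this equal to 20/11 gives d − 2 = (20/11)·11 = 20, so d = 22.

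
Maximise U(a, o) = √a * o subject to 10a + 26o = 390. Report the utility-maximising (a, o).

MU_a = 0.5·a^(-0.5)·o and MU_o = √a.
MRS = MU_a/MU_o = (0.5)·o/a.
Tangency: set MRS = p_a/p_o = 10/26 = 5/13.
So (0.5)·o/a = 5/13, i.e. o = (10/13)·a.
Substitute into the budget 10·a + 26·o = 390: 30·a = 390, so a* = 13.
Then o* = (10/13)·13 = 10.

a* = 13, o* = 10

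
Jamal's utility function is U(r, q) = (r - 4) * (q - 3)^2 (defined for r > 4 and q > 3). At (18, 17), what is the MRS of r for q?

MRS = 0.5

MU_r = (q−3)^2, MU_q = 2·(r−4)·(q−3).
MRS = (1/2)·(q−3)/(r−4).
At (18, 17): MRS = 0.5.
So at (18, 17) the consumer would give up 0.5 units of q for one more unit of r.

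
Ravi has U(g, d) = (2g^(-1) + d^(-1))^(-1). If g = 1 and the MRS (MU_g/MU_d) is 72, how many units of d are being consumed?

d = 6

For CES with ρ = -1, MRS = (2/1)·(d/g)^2.
Setting (2/1)·(d/1)^2 = 72 gives (d/1)^2 = 36, so d/1 = 6 and d = 6.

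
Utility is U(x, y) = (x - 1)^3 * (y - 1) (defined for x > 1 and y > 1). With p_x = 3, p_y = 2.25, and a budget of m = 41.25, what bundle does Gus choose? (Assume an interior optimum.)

MU_x = 3·(x−1)^2·(y−1), MU_y = (x−1)^3.
MRS = (3/1)·(y−1)/(x−1).
Tangency: set MRS = p_x/p_y = 3/2.25 = 4/3.
So (3/1)·(y − 1)/(x − 1) = 4/3, i.e. (y − 1) = (4/9)·(x − 1).
Rewrite the budget in excess-of-subsistence terms: 3·(x − 1) + 2.25·(y − 1) = 41.25 − 3·1 − 2.25·1 = 36.
Substituting, 4·(x − 1) = 36, so x − 1 = 9 and x* = 10.
Then y − 1 = (4/9)·9 = 4, so y* = 5.

x* = 10, y* = 5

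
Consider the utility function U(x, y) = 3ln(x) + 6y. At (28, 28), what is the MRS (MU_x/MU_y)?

MU_x = 3/x, MU_y = 6.
MRS = 3/x ÷ 6.
At (28, 28): MRS = 1/56.
The indifference curve has slope −1/56 at this bundle.

MRS = 1/56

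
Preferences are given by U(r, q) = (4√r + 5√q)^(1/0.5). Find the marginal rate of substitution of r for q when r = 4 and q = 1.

For CES with ρ = 0.5, MRS = (4/5)·√(q/r).
At (4, 1): MRS = 0.4.
So at (4, 1) the consumer would give up 0.4 units of q for one more unit of r.

MRS = 0.4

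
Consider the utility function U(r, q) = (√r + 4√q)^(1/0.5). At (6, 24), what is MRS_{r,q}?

MRS = 0.5

For CES with ρ = 0.5, MRS = (1/4)·√(q/r).
At (6, 24): MRS = 0.5.
That is, one extra unit of r is worth 0.5 units of q at the margin.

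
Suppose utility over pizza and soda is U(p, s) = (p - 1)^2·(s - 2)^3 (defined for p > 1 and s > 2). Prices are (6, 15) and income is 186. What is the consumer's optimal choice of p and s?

p* = 11, s* = 8

MU_p = 2·(p−1)·(s−2)^3, MU_s = 3·(p−1)^2·(s−2)^2.
MRS = (2/3)·(s−2)/(p−1).
Tangency: set MRS = p_p/p_s = 6/15 = 0.4.
So (2/3)·(s − 2)/(p − 1) = 0.4, i.e. (s − 2) = 0.6·(p − 1).
Rewrite the budget in excess-of-subsistence terms: 6·(p − 1) + 15·(s − 2) = 186 − 6·1 − 15·2 = 150.
Substituting, 15·(p − 1) = 150, so p − 1 = 10 and p* = 11.
Then s − 2 = 0.6·10 = 6, so s* = 8.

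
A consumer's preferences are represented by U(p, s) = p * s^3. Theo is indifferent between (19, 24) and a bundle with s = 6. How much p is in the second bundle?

p = 1216

U(19, 24) = 262656.
Set U(p, 6) = 262656 and solve.
With s = 6: 6^3 = 216, so p = 262656/216 = 1216.
Check: U(1216, 6) = 262656.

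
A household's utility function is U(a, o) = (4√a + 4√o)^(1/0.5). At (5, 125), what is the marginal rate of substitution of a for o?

MRS = 5

For CES with ρ = 0.5, MRS = √(o/a).
At (5, 125): MRS = 5.
The indifference curve has slope −5 at this bundle.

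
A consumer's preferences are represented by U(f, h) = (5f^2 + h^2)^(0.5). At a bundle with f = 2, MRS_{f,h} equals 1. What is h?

For CES with ρ = 2, MRS = (5/1)·(h/f)^(-1).
Setting (5/1)·(h/2)^(-1) = 1 gives (h/2)^(-1) = 0.2, so h/2 = 5 and h = 10.

h = 10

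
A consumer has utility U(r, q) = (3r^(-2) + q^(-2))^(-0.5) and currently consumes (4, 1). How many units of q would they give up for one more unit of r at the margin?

MRS = 3/64

For CES with ρ = -2, MRS = (3/1)·(q/r)^3.
At (4, 1): MRS = 3/64.
The indifference curve has slope −3/64 at this bundle.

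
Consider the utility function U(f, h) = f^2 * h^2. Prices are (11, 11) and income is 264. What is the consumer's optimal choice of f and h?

f* = 12, h* = 12

MU_f = 2·f·h^2 and MU_h = 2·f^2·h.
MRS = MU_f/MU_h = h/f.
Tangency: set MRS = p_f/p_h = 11/11 = 1.
So h/f = 1, i.e. h = f.
Substitute into the budget 11·f + 11·h = 264: 22·f = 264, so f* = 12.
Then h* = 12.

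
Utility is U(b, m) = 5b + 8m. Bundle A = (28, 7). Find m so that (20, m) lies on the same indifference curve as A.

U(28, 7) = 196.
Set U(20, m) = 196 and solve.
5·20 + 8m = 196 ⇒ 8m = 96 ⇒ m = 12.
Check: U(20, 12) = 196.

m = 12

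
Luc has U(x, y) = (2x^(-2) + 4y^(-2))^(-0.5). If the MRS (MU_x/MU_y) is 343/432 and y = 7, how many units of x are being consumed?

x = 6

For CES with ρ = -2, MRS = (2/4)·(y/x)^3.
Setting (2/4)·(7/x)^3 = 343/432 gives (7/x)^3 = 343/216, so 7/x = 7/6 and x = 6.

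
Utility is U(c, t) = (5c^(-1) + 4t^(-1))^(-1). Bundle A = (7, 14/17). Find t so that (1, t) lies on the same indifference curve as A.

t = 7

U depends on (c, t) only through S = 5c^(-1) + 4t^(-1), so equal utility means equal S. At (7, 14/17): S = 39/7.
With c = 1: 5·1^(-1) = 5, so 4t^(-1) = 39/7 − 5 = 4/7, i.e. t^(-1) = 1/7.
Hence t = 1/(1/7) = 7.
Check: U(1, 7) = 0.1795.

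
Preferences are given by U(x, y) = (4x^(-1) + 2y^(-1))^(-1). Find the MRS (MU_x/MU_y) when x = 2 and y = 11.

MRS = 60.5

For CES with ρ = -1, MRS = (4/2)·(y/x)^2.
At (2, 11): MRS = 60.5.
That is, one extra unit of x is worth 60.5 units of y at the margin.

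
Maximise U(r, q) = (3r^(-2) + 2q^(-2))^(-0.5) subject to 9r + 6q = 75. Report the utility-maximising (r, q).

r* = 5, q* = 5

For CES with ρ = -2, MRS = (3/2)·(q/r)^3.
Tangency: set MRS = p_r/p_q = 9/6 = 1.5.
So (q/r)^3 = 1; taking the cube root, q/r = 1, i.e. q = r.
Substitute into the budget 9·r + 6·q = 75: 15·r = 75, so r* = 5 and q* = 5.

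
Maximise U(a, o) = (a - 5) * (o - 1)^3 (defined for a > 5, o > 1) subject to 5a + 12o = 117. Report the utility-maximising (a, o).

a* = 9, o* = 6

MU_a = (o−1)^3, MU_o = 3·(a−5)·(o−1)^2.
MRS = (1/3)·(o−1)/(a−5).
Tangency: set MRS = p_a/p_o = 5/12.
So (1/3)·(o − 1)/(a − 5) = 5/12, i.e. (o − 1) = 1.25·(a − 5).
Rewrite the budget in excess-of-subsistence terms: 5·(a − 5) + 12·(o − 1) = 117 − 5·5 − 12·1 = 80.
Substituting, 20·(a − 5) = 80, so a − 5 = 4 and a* = 9.
Then o − 1 = 1.25·4 = 5, so o* = 6.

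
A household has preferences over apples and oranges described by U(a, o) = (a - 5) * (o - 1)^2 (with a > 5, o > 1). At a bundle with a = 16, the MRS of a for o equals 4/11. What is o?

o = 9

MU_a = (o−1)^2, MU_o = 2·(a−5)·(o−1).
MRS = (1/2)·(o−1)/(a−5).
Substitute a = 16: MRS = (o − 1)/22. Setting this equal to 4/11 gives o − 1 = (4/11)·22 = 8, so o = 9.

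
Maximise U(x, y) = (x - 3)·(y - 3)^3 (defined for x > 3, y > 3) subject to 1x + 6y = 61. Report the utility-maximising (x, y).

MU_x = (y−3)^3, MU_y = 3·(x−3)·(y−3)^2.
MRS = (1/3)·(y−3)/(x−3).
Tangency: set MRS = p_x/p_y = 1/6.
So (1/3)·(y − 3)/(x − 3) = 1/6, i.e. (y − 3) = 0.5·(x − 3).
Rewrite the budget in excess-of-subsistence terms: 1·(x − 3) + 6·(y − 3) = 61 − 1·3 − 6·3 = 40.
Substituting, 4·(x − 3) = 40, so x − 3 = 10 and x* = 13.
Then y − 3 = 0.5·10 = 5, so y* = 8.

x* = 13, y* = 8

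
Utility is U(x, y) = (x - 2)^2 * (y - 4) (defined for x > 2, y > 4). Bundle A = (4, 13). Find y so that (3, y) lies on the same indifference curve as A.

y = 40

U(4, 13) = 36.
Set U(3, y) = 36 and solve.
With x = 3: (3 − 2)^2 = 1, so (y − 4) = 36/1 = 36.
So y = 4 + 36 = 40.
Check: U(3, 40) = 36.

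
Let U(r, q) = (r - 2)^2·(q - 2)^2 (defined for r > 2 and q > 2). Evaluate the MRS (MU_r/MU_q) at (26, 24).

MU_r = 2·(r−2)·(q−2)^2, MU_q = 2·(r−2)^2·(q−2).
MRS = (q−2)/(r−2).
At (26, 24): MRS = 11/12.
So at (26, 24) the consumer would give up 11/12 units of q for one more unit of r.

MRS = 11/12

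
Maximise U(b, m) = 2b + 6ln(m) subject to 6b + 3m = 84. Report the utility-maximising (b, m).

MU_b = 2, MU_m = 6/m.
MRS = 2 ÷ (6/m).
Tangency: set MRS = p_b/p_m = 6/3 = 2.
MRS depends only on m: (1/3)·m = 2 ⇒ m* = 2/(1/3) = 6.
From the budget, 6·b = 84 − 3·6 = 66, so b* = 11.

b* = 11, m* = 6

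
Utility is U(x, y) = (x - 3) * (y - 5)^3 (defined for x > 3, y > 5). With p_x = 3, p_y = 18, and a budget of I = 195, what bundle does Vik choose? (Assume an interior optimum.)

MU_x = (y−5)^3, MU_y = 3·(x−3)·(y−5)^2.
MRS = (1/3)·(y−5)/(x−3).
Tangency: set MRS = p_x/p_y = 3/18 = 1/6.
So (1/3)·(y − 5)/(x − 3) = 1/6, i.e. (y − 5) = 0.5·(x − 3).
Rewrite the budget in excess-of-subsistence terms: 3·(x − 3) + 18·(y − 5) = 195 − 3·3 − 18·5 = 96.
Substituting, 12·(x − 3) = 96, so x − 3 = 8 and x* = 11.
Then y − 5 = 0.5·8 = 4, so y* = 9.

x* = 11, y* = 9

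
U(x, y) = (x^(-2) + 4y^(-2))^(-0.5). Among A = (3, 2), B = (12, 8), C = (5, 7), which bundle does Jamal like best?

Bundle B

Evaluate utility at each bundle:
U(A) = 0.949.
U(B) = 3.795.
U(C) = 2.867.
Highest utility is B, so B ≻ C ≻ A.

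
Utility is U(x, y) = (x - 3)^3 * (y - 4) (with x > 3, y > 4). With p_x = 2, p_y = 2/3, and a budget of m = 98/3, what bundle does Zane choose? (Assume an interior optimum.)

MU_x = 3·(x−3)^2·(y−4), MU_y = (x−3)^3.
MRS = (3/1)·(y−4)/(x−3).
Tangency: set MRS = p_x/p_y = 2/(2/3) = 3.
So (3/1)·(y − 4)/(x − 3) = 3, i.e. (y − 4) = (x − 3).
Rewrite the budget in excess-of-subsistence terms: 2·(x − 3) + (2/3)·(y − 4) = 98/3 − 2·3 − (2/3)·4 = 24.
Substituting, (8/3)·(x − 3) = 24, so x − 3 = 9 and x* = 12.
Then y − 4 = 9, so y* = 13.

x* = 12, y* = 13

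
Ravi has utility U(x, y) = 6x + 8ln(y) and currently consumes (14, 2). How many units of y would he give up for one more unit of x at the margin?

MU_x = 6, MU_y = 8/y.
MRS = 6 ÷ (8/y).
At (14, 2): MRS = 1.5.
That is, one extra unit of x is worth 1.5 units of y at the margin.

MRS = 1.5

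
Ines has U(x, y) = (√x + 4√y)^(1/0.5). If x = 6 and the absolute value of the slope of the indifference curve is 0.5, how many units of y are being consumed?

y = 24

For CES with ρ = 0.5, MRS = (1/4)·√(y/x).
Setting (1/4)·√(y/6) = 0.5 gives √(y/6) = 2, so y/6 = 4 and y = 24.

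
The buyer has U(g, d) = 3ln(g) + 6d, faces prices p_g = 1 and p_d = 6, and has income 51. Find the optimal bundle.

g* = 3, d* = 8

MU_g = 3/g, MU_d = 6.
MRS = 3/g ÷ 6.
Tangency: set MRS = p_g/p_d = 1/6.
MRS depends only on g: 0.5/g = 1/6 ⇒ g* = 0.5/(1/6) = 3.
From the budget, 6·d = 51 − 1·3 = 48, so d* = 8.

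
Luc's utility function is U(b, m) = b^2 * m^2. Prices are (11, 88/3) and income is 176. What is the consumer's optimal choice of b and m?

MU_b = 2·b·m^2 and MU_m = 2·b^2·m.
MRS = MU_b/MU_m = m/b.
Tangency: set MRS = p_b/p_m = 11/(88/3) = 0.375.
So m/b = 0.375, i.e. m = 0.375·b.
Substitute into the budget 11·b + (88/3)·m = 176: 22·b = 176, so b* = 8.
Then m* = 0.375·8 = 3.

b* = 8, m* = 3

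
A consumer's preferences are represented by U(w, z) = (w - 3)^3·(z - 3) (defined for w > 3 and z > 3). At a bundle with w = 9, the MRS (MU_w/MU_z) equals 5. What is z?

MU_w = 3·(w−3)^2·(z−3), MU_z = (w−3)^3.
MRS = (3/1)·(z−3)/(w−3).
Substitute w = 9: MRS = (z − 3)/2. Setting this equal to 5 gives z − 3 = 5·2 = 10, so z = 13.

z = 13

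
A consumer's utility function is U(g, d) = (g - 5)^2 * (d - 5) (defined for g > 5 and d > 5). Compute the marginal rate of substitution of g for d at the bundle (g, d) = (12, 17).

MU_g = 2·(g−5)·(d−5), MU_d = (g−5)^2.
MRS = (2/1)·(d−5)/(g−5).
At (12, 17): MRS = 24/7.
That is, one extra unit of g is worth 24/7 units of d at the margin.

MRS = 24/7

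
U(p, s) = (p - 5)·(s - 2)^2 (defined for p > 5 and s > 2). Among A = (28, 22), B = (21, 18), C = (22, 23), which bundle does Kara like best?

Bundle A

Evaluate utility at each bundle:
U(A) = 9200.
U(B) = 4096.
U(C) = 7497.
Highest utility is A, so A ≻ C ≻ B.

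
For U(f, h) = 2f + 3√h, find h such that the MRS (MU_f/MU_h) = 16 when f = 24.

h = 144

MU_f = 2, MU_h = 3/(2√h).
MRS = 2 ÷ (3/(2√h)).
MRS depends only on h: (4/3)·√h = 16 ⇒ √h = 16/(4/3) = 12 ⇒ h = 144.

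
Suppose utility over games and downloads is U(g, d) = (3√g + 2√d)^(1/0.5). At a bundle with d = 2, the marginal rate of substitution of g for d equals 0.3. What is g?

g = 50

For CES with ρ = 0.5, MRS = (3/2)·√(d/g).
Setting (3/2)·√(2/g) = 0.3 gives √(2/g) = 0.2, so 2/g = 1/25 and g = 50.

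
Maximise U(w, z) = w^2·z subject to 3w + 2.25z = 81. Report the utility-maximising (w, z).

w* = 18, z* = 12

MU_w = 2·w·z and MU_z = w^2.
MRS = MU_w/MU_z = (2/1)·z/w.
Tangency: set MRS = p_w/p_z = 3/2.25 = 4/3.
So (2/1)·z/w = 4/3, i.e. z = (2/3)·w.
Substitute into the budget 3·w + 2.25·z = 81: 4.5·w = 81, so w* = 18.
Then z* = (2/3)·18 = 12.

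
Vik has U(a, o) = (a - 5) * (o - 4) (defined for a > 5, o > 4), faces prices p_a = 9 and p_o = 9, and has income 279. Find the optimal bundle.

a* = 16, o* = 15

MU_a = (o−4), MU_o = (a−5).
MRS = (o−4)/(a−5).
Tangency: set MRS = p_a/p_o = 9/9 = 1.
So (o − 4)/(a − 5) = 1, i.e. (o − 4) = (a − 5).
Rewrite the budget in excess-of-subsistence terms: 9·(a − 5) + 9·(o − 4) = 279 − 9·5 − 9·4 = 198.
Substituting, 18·(a − 5) = 198, so a − 5 = 11 and a* = 16.
Then o − 4 = 11, so o* = 15.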